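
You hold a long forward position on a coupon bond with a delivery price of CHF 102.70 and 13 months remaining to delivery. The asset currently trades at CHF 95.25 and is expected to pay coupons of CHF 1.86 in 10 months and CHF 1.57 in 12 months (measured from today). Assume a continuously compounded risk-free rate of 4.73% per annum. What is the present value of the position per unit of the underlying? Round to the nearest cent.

PV(remaining coupons) I = 1.86·e^(−0.0473·10/12) + 1.57·e^(−0.0473·12/12) = 3.2856
Current forward F = (S − I)·e^(rT) = (95.25 − 3.2856)·e^(0.0473·13/12) = 91.9644 × 1.052577 = 96.7996
Value (long) = (F − K)·e^(−rT) = (96.7996 − 102.70) × 0.950049 = -5.6057
Value = -CHF 5.61

-CHF 5.61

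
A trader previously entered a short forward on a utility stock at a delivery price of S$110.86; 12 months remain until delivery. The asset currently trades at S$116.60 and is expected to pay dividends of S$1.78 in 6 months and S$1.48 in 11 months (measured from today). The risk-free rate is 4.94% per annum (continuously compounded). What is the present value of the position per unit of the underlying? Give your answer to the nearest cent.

PV(remaining dividends) I = 1.78·e^(−0.0494·6/12) + 1.48·e^(−0.0494·11/12) = 3.1510
Current forward F = (S − I)·e^(rT) = (116.60 − 3.1510)·e^(0.0494·12/12) = 113.4490 × 1.050641 = 119.1942
Value (long) = (F − K)·e^(−rT) = (119.1942 − 110.86) × 0.951800 = 7.9325
Short position value = −(long value) = -S$7.93

-S$7.93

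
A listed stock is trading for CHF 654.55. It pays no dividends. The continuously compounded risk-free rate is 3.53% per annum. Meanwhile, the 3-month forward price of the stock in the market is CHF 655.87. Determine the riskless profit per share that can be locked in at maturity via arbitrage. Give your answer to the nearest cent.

CHF 4.48 per share

Fair forward: F* = S·e^(carry·T), with carry = r = 0.0353
F* = 654.55 · e^(0.0353 × 3/12) = 654.55 · e^0.008825 = 654.55 × 1.008864 = CHF 660.3519
Market CHF 655.87 < fair CHF 660.3519: forward underpriced → reverse cash-and-carry (short spot, go long the forward).
At maturity, profit = |F_mkt − F*| = |655.87 − 660.3519| = CHF 4.48 per share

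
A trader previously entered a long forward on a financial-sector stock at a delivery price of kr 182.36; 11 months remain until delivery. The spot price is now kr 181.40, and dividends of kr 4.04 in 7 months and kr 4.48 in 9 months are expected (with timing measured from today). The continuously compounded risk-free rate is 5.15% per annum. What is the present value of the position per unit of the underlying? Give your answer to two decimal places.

PV(remaining dividends) I = 4.04·e^(−0.0515·7/12) + 4.48·e^(−0.0515·9/12) = 8.2307
Current forward F = (S − I)·e^(rT) = (181.40 − 8.2307)·e^(0.0515·11/12) = 173.1693 × 1.048340 = 181.5403
Value (long) = (F − K)·e^(−rT) = (181.5403 − 182.36) × 0.953889 = -0.7819
Value = -kr 0.78

-kr 0.78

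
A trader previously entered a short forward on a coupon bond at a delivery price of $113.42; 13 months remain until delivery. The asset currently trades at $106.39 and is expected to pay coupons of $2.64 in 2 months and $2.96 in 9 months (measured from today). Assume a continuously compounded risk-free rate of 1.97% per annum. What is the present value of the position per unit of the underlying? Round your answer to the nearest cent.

PV(remaining coupons) I = 2.64·e^(−0.0197·2/12) + 2.96·e^(−0.0197·9/12) = 5.5479
Current forward F = (S − I)·e^(rT) = (106.39 − 5.5479)·e^(0.0197·13/12) = 100.8421 × 1.021571 = 103.0174
Value (long) = (F − K)·e^(−rT) = (103.0174 − 113.42) × 0.978884 = -10.1829
Short position value = −(long value) = $10.18

$10.18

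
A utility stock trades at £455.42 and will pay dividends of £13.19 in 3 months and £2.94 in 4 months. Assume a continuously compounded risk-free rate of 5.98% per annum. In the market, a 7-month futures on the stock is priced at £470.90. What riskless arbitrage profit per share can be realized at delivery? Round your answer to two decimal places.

PV(dividends) I = 13.19·e^(−0.0598·3/12) + 2.94·e^(−0.0598·4/12) = 15.8763
Fair futures F* = (S − I)·e^(rT) = (455.42 − 15.8763)·e^0.034883 = 439.5437 × 1.035499 = 455.1471
Market £470.90 > fair 455.1471: forward overpriced → cash-and-carry (borrow at r, buy the stock and collect the dividends, short the forward).
Profit at T = |F_mkt − F*| = |470.90 − 455.1471| = £15.75 per share

£15.75 per share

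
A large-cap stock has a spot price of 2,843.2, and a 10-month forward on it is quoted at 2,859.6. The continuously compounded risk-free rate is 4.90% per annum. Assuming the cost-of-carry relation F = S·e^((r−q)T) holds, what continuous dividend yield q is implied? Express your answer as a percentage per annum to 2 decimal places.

4.21%

From F = S·e^((r−q)T): (r − q) = ln(F/S)/T
ln(2859.6/2843.2) = ln(1.005768) = 0.005751
(r − q) = 0.005751 / (10/12) = 0.006901
q = r − ln(F/S)/T = 0.0490 − 0.006901 = 0.042099
q = 4.21%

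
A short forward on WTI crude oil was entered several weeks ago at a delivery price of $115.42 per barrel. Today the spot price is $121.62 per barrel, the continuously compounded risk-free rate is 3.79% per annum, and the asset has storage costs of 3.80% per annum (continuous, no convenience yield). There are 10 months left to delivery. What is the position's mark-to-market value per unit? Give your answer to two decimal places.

-$13.70 per barrel

Current fair forward for the remaining 10 months: F = S·e^((r + u)·T), (r + u) = 0.0379 + 0.0380 = 0.0759
F = 121.62 · e^(0.0759 × 10/12) = 121.62 × 1.065293 = 129.5609
Value of long forward = (F − K)·e^(−rT) = (129.5609 − 115.42) · e^(−0.0379·10/12)
= 14.1409 × 0.968910 = 13.70
Short position value = −(long value) = -$13.70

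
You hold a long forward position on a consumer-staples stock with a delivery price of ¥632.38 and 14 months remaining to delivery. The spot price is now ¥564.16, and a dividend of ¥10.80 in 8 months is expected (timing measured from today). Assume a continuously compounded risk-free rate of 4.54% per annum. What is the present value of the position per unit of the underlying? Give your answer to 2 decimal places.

PV(remaining dividends) I = 10.80·e^(−0.0454·8/12) = 10.4780
Current forward F = (S − I)·e^(rT) = (564.16 − 10.4780)·e^(0.0454·14/12) = 553.6820 × 1.054394 = 583.7990
Value (long) = (F − K)·e^(−rT) = (583.7990 − 632.38) × 0.948412 = -46.0748
Value = -¥46.07

-¥46.07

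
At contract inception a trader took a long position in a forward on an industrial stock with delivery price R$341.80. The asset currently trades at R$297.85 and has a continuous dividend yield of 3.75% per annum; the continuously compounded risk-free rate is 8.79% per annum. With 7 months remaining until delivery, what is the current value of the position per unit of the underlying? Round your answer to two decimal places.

-R$33.31

Current fair forward for the remaining 7 months: F = S·e^((r − q)·T), (r − q) = 0.0879 − 0.0375 = 0.0504
F = 297.85 · e^(0.0504 × 7/12) = 297.85 × 1.029836 = 306.7367
Value of long forward = (F − K)·e^(−rT) = (306.7367 − 341.80) · e^(−0.0879·7/12)
= -35.0633 × 0.950017 = -33.31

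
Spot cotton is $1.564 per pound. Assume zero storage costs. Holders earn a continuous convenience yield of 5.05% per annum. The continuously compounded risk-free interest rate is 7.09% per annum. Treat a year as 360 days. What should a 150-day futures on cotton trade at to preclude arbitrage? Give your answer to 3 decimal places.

$1.577 per pound

Net carry = r + u − y = 0.0709 + 0.0000 − 0.0505 = 0.0204
F = S·e^((r+u−y)T) = 1.564 · e^(0.0204 × 150/360) = 1.564 · e^0.008500
= 1.564 × 1.008536 = $1.577 per pound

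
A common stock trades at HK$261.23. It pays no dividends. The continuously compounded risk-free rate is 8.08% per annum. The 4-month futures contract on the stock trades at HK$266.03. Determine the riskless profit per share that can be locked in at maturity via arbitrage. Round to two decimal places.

Fair futures: F* = S·e^(carry·T), with carry = r = 0.0808
F* = 261.23 · e^(0.0808 × 4/12) = 261.23 · e^0.026933 = 261.23 × 1.027299 = HK$268.3613
Market HK$266.03 < fair HK$268.3613: forward underpriced → reverse cash-and-carry (short spot, go long the forward).
At maturity, profit = |F_mkt − F*| = |266.03 − 268.3613| = HK$2.33 per share

HK$2.33 per share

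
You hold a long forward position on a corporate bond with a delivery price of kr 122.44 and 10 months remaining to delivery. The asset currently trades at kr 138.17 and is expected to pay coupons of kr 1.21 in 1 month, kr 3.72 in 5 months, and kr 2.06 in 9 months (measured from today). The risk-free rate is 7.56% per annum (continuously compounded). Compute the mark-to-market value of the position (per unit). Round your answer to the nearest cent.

kr 16.45

PV(remaining coupons) I = 1.21·e^(−0.0756·1/12) + 3.72·e^(−0.0756·5/12) + 2.06·e^(−0.0756·9/12) = 6.7535
Current forward F = (S − I)·e^(rT) = (138.17 − 6.7535)·e^(0.0756·10/12) = 131.4165 × 1.065027 = 139.9621
Value (long) = (F − K)·e^(−rT) = (139.9621 − 122.44) × 0.938943 = 16.4523
Value = kr 16.45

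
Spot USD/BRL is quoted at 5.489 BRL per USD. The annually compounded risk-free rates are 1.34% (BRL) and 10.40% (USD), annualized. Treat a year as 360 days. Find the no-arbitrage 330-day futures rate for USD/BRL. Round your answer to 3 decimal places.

5.075

By covered interest parity, F = S · (1+r_BRL)^T / (1+r_USD)^T
= 5.489 × 1.012277 / 1.094935 = 5.489 × 0.924509
F = 5.075 BRL per USD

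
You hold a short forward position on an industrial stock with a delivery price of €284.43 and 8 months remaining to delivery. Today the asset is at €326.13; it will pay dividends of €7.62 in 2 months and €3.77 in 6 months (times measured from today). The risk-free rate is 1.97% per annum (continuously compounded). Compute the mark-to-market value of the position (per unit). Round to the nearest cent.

PV(remaining dividends) I = 7.62·e^(−0.0197·2/12) + 3.77·e^(−0.0197·6/12) = 11.3281
Current forward F = (S − I)·e^(rT) = (326.13 − 11.3281)·e^(0.0197·8/12) = 314.8019 × 1.013220 = 318.9636
Value (long) = (F − K)·e^(−rT) = (318.9636 − 284.43) × 0.986953 = 34.0830
Short position value = −(long value) = -€34.08

-€34.08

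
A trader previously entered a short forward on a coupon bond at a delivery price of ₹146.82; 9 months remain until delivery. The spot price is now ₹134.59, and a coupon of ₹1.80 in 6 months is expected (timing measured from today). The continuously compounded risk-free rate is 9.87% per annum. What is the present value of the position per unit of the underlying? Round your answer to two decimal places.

PV(remaining coupons) I = 1.80·e^(−0.0987·6/12) = 1.7133
Current forward F = (S − I)·e^(rT) = (134.59 − 1.7133)·e^(0.0987·9/12) = 132.8767 × 1.076834 = 143.0861
Value (long) = (F − K)·e^(−rT) = (143.0861 − 146.82) × 0.928648 = -3.4675
Short position value = −(long value) = ₹3.47

₹3.47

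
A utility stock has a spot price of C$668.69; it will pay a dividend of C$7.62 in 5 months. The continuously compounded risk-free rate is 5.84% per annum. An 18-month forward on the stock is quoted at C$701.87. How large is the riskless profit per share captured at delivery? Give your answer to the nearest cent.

PV(dividends) I = 7.62·e^(−0.0584·5/12) = 7.4368
Fair forward F* = (S − I)·e^(rT) = (668.69 − 7.4368)·e^0.087600 = 661.2532 × 1.091551 = 721.7916
Market C$701.87 < fair 721.7916: forward underpriced → reverse cash-and-carry (short the stock, invest proceeds at r, pay the dividends, go long the forward).
Profit at T = |F_mkt − F*| = |701.87 − 721.7916| = C$19.92 per share

C$19.92 per share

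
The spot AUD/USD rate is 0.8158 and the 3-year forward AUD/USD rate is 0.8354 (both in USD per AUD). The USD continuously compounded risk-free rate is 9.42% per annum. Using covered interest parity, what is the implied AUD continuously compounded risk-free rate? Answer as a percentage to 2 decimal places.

8.63%

F = S·e^((r_USD − r_AUD)T) ⇒ r_AUD = r_USD − ln(F/S)/T
ln(0.8354/0.8158) = 0.023741; /(3) = 0.007914
r_AUD = 0.0942 − 0.007914 = 0.086286
r_AUD = 8.63%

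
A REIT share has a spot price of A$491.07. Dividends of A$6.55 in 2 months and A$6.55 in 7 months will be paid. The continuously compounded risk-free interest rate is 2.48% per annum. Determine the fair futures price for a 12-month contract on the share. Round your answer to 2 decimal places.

A$490.10

PV(dividends) I = 6.55·e^(−0.0248·2/12) + 6.55·e^(−0.0248·7/12)
I = 6.5230 + 6.4559 = 12.9789
F = (S − I)·e^(rT) = (491.07 − 12.9789) · e^(0.0248·12/12)
= 478.0911 · e^0.024800 = 478.0911 × 1.025110 = A$490.10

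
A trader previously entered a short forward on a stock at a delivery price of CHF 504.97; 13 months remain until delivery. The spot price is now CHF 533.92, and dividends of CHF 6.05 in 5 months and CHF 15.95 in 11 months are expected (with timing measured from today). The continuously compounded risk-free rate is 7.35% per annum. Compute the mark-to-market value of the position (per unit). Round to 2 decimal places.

PV(remaining dividends) I = 6.05·e^(−0.0735·5/12) + 15.95·e^(−0.0735·11/12) = 20.7783
Current forward F = (S − I)·e^(rT) = (533.92 − 20.7783)·e^(0.0735·13/12) = 513.1417 × 1.082881 = 555.6714
Value (long) = (F − K)·e^(−rT) = (555.6714 − 504.97) × 0.923463 = 46.8209
Short position value = −(long value) = -CHF 46.82

-CHF 46.82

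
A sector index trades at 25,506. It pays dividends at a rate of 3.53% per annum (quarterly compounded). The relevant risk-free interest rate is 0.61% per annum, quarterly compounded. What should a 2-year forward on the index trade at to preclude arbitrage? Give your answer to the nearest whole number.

F = S · (1+r/4)^(4T) / (1+q/4)^(4T)
= 25506 × 1.012265 / 1.072820 = 25506 × 0.943555
F = 24,066

24,066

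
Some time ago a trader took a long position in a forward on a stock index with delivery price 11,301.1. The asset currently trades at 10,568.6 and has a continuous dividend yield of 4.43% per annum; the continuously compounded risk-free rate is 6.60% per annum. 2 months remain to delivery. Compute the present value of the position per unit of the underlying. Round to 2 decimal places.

-686.61

Current fair forward for the remaining 2 months: F = S·e^((r − q)·T), (r − q) = 0.0660 − 0.0443 = 0.0217
F = 10568.6 · e^(0.0217 × 2/12) = 10568.6 × 1.00362321 = 10606.8923
Value of long forward = (F − K)·e^(−rT) = (10606.8923 − 11301.1) · e^(−0.0660·2/12)
= -694.2077 × 0.98906028 = -686.61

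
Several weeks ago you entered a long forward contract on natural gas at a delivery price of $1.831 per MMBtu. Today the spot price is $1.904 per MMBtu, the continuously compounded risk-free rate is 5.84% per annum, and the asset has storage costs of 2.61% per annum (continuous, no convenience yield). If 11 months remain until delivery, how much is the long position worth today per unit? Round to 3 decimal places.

Current fair forward for the remaining 11 months: F = S·e^((r + u)·T), (r + u) = 0.0584 + 0.0261 = 0.0845
F = 1.904 · e^(0.0845 × 11/12) = 1.904 × 1.080537 = 2.0573
Value of long forward = (F − K)·e^(−rT) = (2.0573 − 1.831) · e^(−0.0584·11/12)
= 0.2263 × 0.947874 = 0.215

$0.215 per MMBtu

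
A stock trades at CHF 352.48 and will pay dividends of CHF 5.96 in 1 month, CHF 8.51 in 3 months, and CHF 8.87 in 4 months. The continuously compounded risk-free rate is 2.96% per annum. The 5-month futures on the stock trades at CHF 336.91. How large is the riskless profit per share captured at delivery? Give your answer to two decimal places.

PV(dividends) I = 5.96·e^(−0.0296·1/12) + 8.51·e^(−0.0296·3/12) + 8.87·e^(−0.0296·4/12) = 23.1755
Fair futures F* = (S − I)·e^(rT) = (352.48 − 23.1755)·e^0.012333 = 329.3045 × 1.012409 = 333.3908
Market CHF 336.91 > fair 333.3908: forward overpriced → cash-and-carry (borrow at r, buy the stock and collect the dividends, short the forward).
Profit at T = |F_mkt − F*| = |336.91 − 333.3908| = CHF 3.52 per share

CHF 3.52 per share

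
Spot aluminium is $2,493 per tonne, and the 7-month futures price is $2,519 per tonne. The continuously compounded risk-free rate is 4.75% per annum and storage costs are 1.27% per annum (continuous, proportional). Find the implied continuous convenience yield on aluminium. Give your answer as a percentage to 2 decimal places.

4.24%

F = S·e^((r+u−y)T) ⇒ (r+u−y) = ln(F/S)/T
ln(2519/2493) = 0.010375; /T ⇒ 0.017786
y = r + u − ln(F/S)/T = 0.0475 + 0.0127 − 0.017786 = 0.042414
y = 4.24%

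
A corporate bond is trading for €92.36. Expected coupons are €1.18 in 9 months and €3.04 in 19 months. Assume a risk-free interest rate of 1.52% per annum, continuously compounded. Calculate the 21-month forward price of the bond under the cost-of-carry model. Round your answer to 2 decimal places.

€90.60

PV(coupons) I = 1.18·e^(−0.0152·9/12) + 3.04·e^(−0.0152·19/12)
I = 1.1666 + 2.9677 = 4.1343
F = (S − I)·e^(rT) = (92.36 − 4.1343) · e^(0.0152·21/12)
= 88.2257 · e^0.026600 = 88.2257 × 1.026957 = €90.60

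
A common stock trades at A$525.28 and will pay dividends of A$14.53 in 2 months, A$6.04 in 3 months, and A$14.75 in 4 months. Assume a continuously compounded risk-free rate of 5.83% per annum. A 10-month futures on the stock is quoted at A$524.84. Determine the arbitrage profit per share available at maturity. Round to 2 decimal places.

A$9.95 per share

PV(dividends) I = 14.53·e^(−0.0583·2/12) + 6.04·e^(−0.0583·3/12) + 14.75·e^(−0.0583·4/12) = 34.8082
Fair futures F* = (S − I)·e^(rT) = (525.28 − 34.8082)·e^0.048583 = 490.4718 × 1.049783 = 514.8890
Market A$524.84 > fair 514.8890: forward overpriced → cash-and-carry (borrow at r, buy the stock and collect the dividends, short the forward).
Profit at T = |F_mkt − F*| = |524.84 − 514.8890| = A$9.95 per share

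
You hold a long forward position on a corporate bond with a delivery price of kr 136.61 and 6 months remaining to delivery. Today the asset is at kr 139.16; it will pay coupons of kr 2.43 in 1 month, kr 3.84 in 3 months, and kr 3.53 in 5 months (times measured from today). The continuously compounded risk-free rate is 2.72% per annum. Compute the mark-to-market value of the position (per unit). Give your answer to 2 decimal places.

-kr 5.33

PV(remaining coupons) I = 2.43·e^(−0.0272·1/12) + 3.84·e^(−0.0272·3/12) + 3.53·e^(−0.0272·5/12) = 9.7287
Current forward F = (S − I)·e^(rT) = (139.16 − 9.7287)·e^(0.0272·6/12) = 129.4313 × 1.013693 = 131.2036
Value (long) = (F − K)·e^(−rT) = (131.2036 − 136.61) × 0.986492 = -5.3334
Value = -kr 5.33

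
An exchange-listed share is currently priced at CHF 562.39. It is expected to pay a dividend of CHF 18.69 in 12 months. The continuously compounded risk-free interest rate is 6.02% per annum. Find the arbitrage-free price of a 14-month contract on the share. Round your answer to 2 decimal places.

PV(dividends) I = 18.69·e^(−0.0602·12/12)
I = 17.5981
F = (S − I)·e^(rT) = (562.39 − 17.5981) · e^(0.0602·14/12)
= 544.7919 · e^0.070233 = 544.7919 × 1.072758 = CHF 584.43

CHF 584.43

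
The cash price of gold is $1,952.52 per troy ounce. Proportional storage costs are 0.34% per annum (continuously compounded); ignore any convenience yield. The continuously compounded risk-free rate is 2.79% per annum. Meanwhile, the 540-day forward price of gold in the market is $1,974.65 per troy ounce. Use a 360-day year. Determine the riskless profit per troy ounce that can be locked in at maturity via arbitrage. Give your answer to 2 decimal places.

$71.73 per troy ounce

Fair forward: F* = S·e^(carry·T), with carry = (r + u) = 0.0279 + 0.0034 = 0.0313
F* = 1952.52 · e^(0.0313 × 540/360) = 1952.52 · e^0.04695000 = 1952.52 × 1.04806960 = $2046.3769
Market $1974.65 < fair $2046.3769: forward underpriced → reverse cash-and-carry (short spot, go long the forward).
At maturity, profit = |F_mkt − F*| = |1974.65 − 2046.3769| = $71.73 per troy ounce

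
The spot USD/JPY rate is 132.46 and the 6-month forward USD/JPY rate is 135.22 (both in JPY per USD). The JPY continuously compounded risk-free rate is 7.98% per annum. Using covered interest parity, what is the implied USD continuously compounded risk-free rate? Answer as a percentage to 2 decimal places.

F = S·e^((r_JPY − r_USD)T) ⇒ r_USD = r_JPY − ln(F/S)/T
ln(135.22/132.46) = 0.020622; /(6/12) = 0.041244
r_USD = 0.0798 − 0.041244 = 0.038556
r_USD = 3.86%

3.86%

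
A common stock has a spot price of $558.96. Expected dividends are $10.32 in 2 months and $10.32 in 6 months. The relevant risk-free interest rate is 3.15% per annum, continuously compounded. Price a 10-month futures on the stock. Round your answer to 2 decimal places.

$552.86

PV(dividends) I = 10.32·e^(−0.0315·2/12) + 10.32·e^(−0.0315·6/12)
I = 10.2660 + 10.1587 = 20.4247
F = (S − I)·e^(rT) = (558.96 − 20.4247) · e^(0.0315·10/12)
= 538.5353 · e^0.026250 = 538.5353 × 1.026598 = $552.86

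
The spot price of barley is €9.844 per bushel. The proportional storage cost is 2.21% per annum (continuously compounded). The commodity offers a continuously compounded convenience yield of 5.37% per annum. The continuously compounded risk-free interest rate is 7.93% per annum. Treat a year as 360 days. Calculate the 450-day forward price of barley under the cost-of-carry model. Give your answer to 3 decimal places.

Net carry = r + u − y = 0.0793 + 0.0221 − 0.0537 = 0.0477
F = S·e^((r+u−y)T) = 9.844 · e^(0.0477 × 450/360) = 9.844 · e^0.059625
= 9.844 × 1.061438 = €10.449 per bushel

€10.449 per bushel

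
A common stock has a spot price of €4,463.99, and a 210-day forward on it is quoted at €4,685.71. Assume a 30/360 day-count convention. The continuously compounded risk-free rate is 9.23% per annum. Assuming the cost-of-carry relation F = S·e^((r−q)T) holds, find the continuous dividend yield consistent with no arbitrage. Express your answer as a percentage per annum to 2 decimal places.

From F = S·e^((r−q)T): (r − q) = ln(F/S)/T
ln(4685.71/4463.99) = ln(1.049669) = 0.048475
(r − q) = 0.048475 / (210/360) = 0.083100
q = r − ln(F/S)/T = 0.0923 − 0.083100 = 0.009200
q = 0.92%

0.92%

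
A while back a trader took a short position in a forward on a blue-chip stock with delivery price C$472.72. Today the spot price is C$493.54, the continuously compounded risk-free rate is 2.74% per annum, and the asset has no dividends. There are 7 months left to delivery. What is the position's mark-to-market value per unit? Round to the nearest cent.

-C$28.32

Current fair forward for the remaining 7 months: F = S·e^(r·T), r = 0.0274
F = 493.54 · e^(0.0274 × 7/12) = 493.54 × 1.016112 = 501.4919
Value of long forward = (F − K)·e^(−rT) = (501.4919 − 472.72) · e^(−0.0274·7/12)
= 28.7719 × 0.984144 = 28.32
Short position value = −(long value) = -C$28.32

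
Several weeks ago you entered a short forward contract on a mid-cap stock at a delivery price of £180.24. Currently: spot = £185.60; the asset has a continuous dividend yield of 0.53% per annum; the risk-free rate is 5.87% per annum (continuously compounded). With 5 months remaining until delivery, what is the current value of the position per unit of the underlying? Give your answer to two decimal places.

Current fair forward for the remaining 5 months: F = S·e^((r − q)·T), (r − q) = 0.0587 − 0.0053 = 0.0534
F = 185.60 · e^(0.0534 × 5/12) = 185.60 × 1.022499 = 189.7758
Value of long forward = (F − K)·e^(−rT) = (189.7758 − 180.24) · e^(−0.0587·5/12)
= 9.5358 × 0.975838 = 9.31
Short position value = −(long value) = -£9.31

-£9.31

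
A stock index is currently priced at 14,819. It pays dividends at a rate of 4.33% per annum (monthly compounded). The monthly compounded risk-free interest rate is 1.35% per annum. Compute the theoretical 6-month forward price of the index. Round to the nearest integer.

F = S · (1+r/12)^(12T) / (1+q/12)^(12T)
= 14819 × 1.006769 / 1.021846 = 14819 × 0.985245
F = 14,600

14,600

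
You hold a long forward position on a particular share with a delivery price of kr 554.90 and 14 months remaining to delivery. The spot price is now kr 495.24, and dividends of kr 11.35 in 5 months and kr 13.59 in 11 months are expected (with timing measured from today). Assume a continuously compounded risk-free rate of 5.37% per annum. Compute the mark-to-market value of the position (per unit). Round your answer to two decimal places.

-kr 50.00

PV(remaining dividends) I = 11.35·e^(−0.0537·5/12) + 13.59·e^(−0.0537·11/12) = 24.0361
Current forward F = (S − I)·e^(rT) = (495.24 − 24.0361)·e^(0.0537·14/12) = 471.2039 × 1.064654 = 501.6691
Value (long) = (F − K)·e^(−rT) = (501.6691 − 554.90) × 0.939272 = -49.9983
Value = -kr 50.00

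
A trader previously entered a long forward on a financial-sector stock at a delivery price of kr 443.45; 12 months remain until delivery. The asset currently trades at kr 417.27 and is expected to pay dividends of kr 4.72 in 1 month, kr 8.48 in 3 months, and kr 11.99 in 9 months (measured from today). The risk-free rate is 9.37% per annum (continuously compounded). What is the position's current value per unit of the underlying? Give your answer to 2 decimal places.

PV(remaining dividends) I = 4.72·e^(−0.0937·1/12) + 8.48·e^(−0.0937·3/12) + 11.99·e^(−0.0937·9/12) = 24.1433
Current forward F = (S − I)·e^(rT) = (417.27 − 24.1433)·e^(0.0937·12/12) = 393.1267 × 1.098230 = 431.7435
Value (long) = (F − K)·e^(−rT) = (431.7435 − 443.45) × 0.910556 = -10.6594
Value = -kr 10.66

-kr 10.66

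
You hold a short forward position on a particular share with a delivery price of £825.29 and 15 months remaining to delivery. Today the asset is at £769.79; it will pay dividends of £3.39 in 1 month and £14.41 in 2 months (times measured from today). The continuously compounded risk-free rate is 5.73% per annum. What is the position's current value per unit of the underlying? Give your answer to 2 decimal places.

£16.10

PV(remaining dividends) I = 3.39·e^(−0.0573·1/12) + 14.41·e^(−0.0573·2/12) = 17.6469
Current forward F = (S − I)·e^(rT) = (769.79 − 17.6469)·e^(0.0573·15/12) = 752.1431 × 1.074252 = 807.9912
Value (long) = (F − K)·e^(−rT) = (807.9912 − 825.29) × 0.930880 = -16.1031
Short position value = −(long value) = £16.10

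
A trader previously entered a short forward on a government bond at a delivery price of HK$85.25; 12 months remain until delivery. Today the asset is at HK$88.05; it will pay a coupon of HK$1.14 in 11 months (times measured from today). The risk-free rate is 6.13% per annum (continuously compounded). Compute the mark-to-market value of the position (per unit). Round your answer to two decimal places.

PV(remaining coupons) I = 1.14·e^(−0.0613·11/12) = 1.0777
Current forward F = (S − I)·e^(rT) = (88.05 − 1.0777)·e^(0.0613·12/12) = 86.9723 × 1.063218 = 92.4705
Value (long) = (F − K)·e^(−rT) = (92.4705 − 85.25) × 0.940541 = 6.7912
Short position value = −(long value) = -HK$6.79

-HK$6.79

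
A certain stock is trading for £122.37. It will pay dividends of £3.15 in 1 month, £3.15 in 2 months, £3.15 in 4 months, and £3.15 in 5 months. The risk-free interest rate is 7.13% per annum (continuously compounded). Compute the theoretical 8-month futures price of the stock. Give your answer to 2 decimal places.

£115.35

PV(dividends) I = 3.15·e^(−0.0713·1/12) + 3.15·e^(−0.0713·2/12) + 3.15·e^(−0.0713·4/12) + 3.15·e^(−0.0713·5/12)
I = 3.1313 + 3.1128 + 3.0760 + 3.0578 = 12.3779
F = (S − I)·e^(rT) = (122.37 − 12.3779) · e^(0.0713·8/12)
= 109.9921 · e^0.047533 = 109.9921 × 1.048681 = £115.35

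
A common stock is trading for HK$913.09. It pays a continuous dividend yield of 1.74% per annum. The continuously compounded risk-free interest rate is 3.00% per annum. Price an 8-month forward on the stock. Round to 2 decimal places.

HK$920.79

F = S·e^((r − q)T) = 913.09 · e^((0.0300 − 0.0174) × 8/12)
= 913.09 · e^0.008400 = 913.09 × 1.008435
F = HK$920.79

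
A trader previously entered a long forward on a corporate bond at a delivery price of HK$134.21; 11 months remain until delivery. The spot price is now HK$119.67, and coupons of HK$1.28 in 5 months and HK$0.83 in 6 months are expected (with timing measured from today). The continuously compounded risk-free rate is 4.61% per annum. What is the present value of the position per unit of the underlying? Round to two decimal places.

-HK$11.05

PV(remaining coupons) I = 1.28·e^(−0.0461·5/12) + 0.83·e^(−0.0461·6/12) = 2.0667
Current forward F = (S − I)·e^(rT) = (119.67 − 2.0667)·e^(0.0461·11/12) = 117.6033 × 1.043164 = 122.6795
Value (long) = (F − K)·e^(−rT) = (122.6795 − 134.21) × 0.958622 = -11.0534
Value = -HK$11.05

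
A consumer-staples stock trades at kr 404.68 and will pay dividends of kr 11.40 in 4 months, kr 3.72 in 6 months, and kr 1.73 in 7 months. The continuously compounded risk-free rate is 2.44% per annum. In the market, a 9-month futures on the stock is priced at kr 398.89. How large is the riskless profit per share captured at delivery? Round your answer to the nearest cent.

PV(dividends) I = 11.40·e^(−0.0244·4/12) + 3.72·e^(−0.0244·6/12) + 1.73·e^(−0.0244·7/12) = 16.6881
Fair futures F* = (S − I)·e^(rT) = (404.68 − 16.6881)·e^0.018300 = 387.9919 × 1.018468 = 395.1573
Market kr 398.89 > fair 395.1573: forward overpriced → cash-and-carry (borrow at r, buy the stock and collect the dividends, short the forward).
Profit at T = |F_mkt − F*| = |398.89 − 395.1573| = kr 3.73 per share

kr 3.73 per share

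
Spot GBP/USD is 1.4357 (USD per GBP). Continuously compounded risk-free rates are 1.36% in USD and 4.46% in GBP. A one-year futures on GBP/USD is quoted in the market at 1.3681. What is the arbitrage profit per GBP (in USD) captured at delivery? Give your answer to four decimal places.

Fair futures: F* = S·e^(carry·T), with carry = (r_USD − r_GBP) = 0.0136 − 0.0446 = -0.0310
F* = 1.4357 · e^(-0.0310 × 12/12) = 1.4357 · e^-0.031000 = 1.4357 × 0.969476 = 1.3919
Market 1.3681 < fair 1.3919: forward underpriced → reverse cash-and-carry (short spot, go long the forward).
At maturity, profit = |F_mkt − F*| = |1.3681 − 1.3919| = 0.0238 per GBP (in USD)

0.0238 per GBP (in USD)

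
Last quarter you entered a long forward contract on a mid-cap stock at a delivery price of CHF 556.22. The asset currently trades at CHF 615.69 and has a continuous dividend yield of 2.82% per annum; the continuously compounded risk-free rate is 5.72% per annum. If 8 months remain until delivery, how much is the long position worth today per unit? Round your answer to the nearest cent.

Current fair forward for the remaining 8 months: F = S·e^((r − q)·T), (r − q) = 0.0572 − 0.0282 = 0.0290
F = 615.69 · e^(0.0290 × 8/12) = 615.69 × 1.019521 = 627.7089
Value of long forward = (F − K)·e^(−rT) = (627.7089 − 556.22) · e^(−0.0572·8/12)
= 71.4889 × 0.962585 = 68.81

CHF 68.81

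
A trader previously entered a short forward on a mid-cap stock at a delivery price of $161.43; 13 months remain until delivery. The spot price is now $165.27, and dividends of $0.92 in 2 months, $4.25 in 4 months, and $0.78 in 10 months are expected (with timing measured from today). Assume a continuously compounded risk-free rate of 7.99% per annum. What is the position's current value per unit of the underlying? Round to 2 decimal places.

PV(remaining dividends) I = 0.92·e^(−0.0799·2/12) + 4.25·e^(−0.0799·4/12) + 0.78·e^(−0.0799·10/12) = 5.7759
Current forward F = (S − I)·e^(rT) = (165.27 − 5.7759)·e^(0.0799·13/12) = 159.4941 × 1.090415 = 173.9148
Value (long) = (F − K)·e^(−rT) = (173.9148 − 161.43) × 0.917082 = 11.4496
Short position value = −(long value) = -$11.45

-$11.45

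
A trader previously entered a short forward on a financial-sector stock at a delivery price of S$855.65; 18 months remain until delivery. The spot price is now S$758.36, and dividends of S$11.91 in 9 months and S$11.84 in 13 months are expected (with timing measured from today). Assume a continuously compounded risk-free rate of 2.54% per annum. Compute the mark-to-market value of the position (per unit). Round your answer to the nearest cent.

PV(remaining dividends) I = 11.91·e^(−0.0254·9/12) + 11.84·e^(−0.0254·13/12) = 23.2039
Current forward F = (S − I)·e^(rT) = (758.36 − 23.2039)·e^(0.0254·18/12) = 735.1561 × 1.038835 = 763.7059
Value (long) = (F − K)·e^(−rT) = (763.7059 − 855.65) × 0.962617 = -88.5070
Short position value = −(long value) = S$88.51

S$88.51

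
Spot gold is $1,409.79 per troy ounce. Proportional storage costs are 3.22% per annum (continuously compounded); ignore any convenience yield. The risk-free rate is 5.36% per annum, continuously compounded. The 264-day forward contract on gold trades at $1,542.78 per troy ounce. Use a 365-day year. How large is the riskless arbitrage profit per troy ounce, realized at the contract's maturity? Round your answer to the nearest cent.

Fair forward: F* = S·e^(carry·T), with carry = (r + u) = 0.0536 + 0.0322 = 0.0858
F* = 1409.79 · e^(0.0858 × 264/365) = 1409.79 · e^0.06205808 = 1409.79 × 1.06402414 = $1500.0506
Market $1542.78 > fair $1500.0506: forward overpriced → cash-and-carry (buy spot, short the forward).
At maturity, profit = |F_mkt − F*| = |1542.78 − 1500.0506| = $42.73 per troy ounce

$42.73 per troy ounce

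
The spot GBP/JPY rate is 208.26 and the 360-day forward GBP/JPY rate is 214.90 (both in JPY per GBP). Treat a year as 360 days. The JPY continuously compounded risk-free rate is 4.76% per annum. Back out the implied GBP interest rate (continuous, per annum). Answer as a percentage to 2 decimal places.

F = S·e^((r_JPY − r_GBP)T) ⇒ r_GBP = r_JPY − ln(F/S)/T
ln(214.90/208.26) = 0.031386; /(360/360) = 0.031386
r_GBP = 0.0476 − 0.031386 = 0.016214
r_GBP = 1.62%

1.62%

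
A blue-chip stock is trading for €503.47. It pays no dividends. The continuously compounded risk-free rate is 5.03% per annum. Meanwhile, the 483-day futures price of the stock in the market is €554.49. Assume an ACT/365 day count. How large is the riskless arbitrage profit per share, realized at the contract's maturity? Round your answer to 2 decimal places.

€16.37 per share

Fair futures: F* = S·e^(carry·T), with carry = r = 0.0503
F* = 503.47 · e^(0.0503 × 483/365) = 503.47 · e^0.066561 = 503.47 × 1.068826 = €538.1218
Market €554.49 > fair €538.1218: forward overpriced → cash-and-carry (buy spot, short the forward).
At maturity, profit = |F_mkt − F*| = |554.49 − 538.1218| = €16.37 per share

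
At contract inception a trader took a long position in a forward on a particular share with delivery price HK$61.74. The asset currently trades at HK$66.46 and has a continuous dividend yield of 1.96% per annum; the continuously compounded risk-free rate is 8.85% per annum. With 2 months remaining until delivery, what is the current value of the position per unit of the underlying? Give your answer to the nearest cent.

HK$5.41

Current fair forward for the remaining 2 months: F = S·e^((r − q)·T), (r − q) = 0.0885 − 0.0196 = 0.0689
F = 66.46 · e^(0.0689 × 2/12) = 66.46 × 1.011550 = 67.2276
Value of long forward = (F − K)·e^(−rT) = (67.2276 − 61.74) · e^(−0.0885·2/12)
= 5.4876 × 0.985358 = 5.41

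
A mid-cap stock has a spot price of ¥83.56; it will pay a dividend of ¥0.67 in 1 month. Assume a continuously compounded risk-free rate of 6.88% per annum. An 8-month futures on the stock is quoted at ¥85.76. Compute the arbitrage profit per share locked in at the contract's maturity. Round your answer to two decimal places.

¥1.02 per share

PV(dividends) I = 0.67·e^(−0.0688·1/12) = 0.6662
Fair futures F* = (S − I)·e^(rT) = (83.56 − 0.6662)·e^0.045867 = 82.8938 × 1.046935 = 86.7844
Market ¥85.76 < fair 86.7844: forward underpriced → reverse cash-and-carry (short the stock, invest proceeds at r, pay the dividends, go long the forward).
Profit at T = |F_mkt − F*| = |85.76 − 86.7844| = ¥1.02 per share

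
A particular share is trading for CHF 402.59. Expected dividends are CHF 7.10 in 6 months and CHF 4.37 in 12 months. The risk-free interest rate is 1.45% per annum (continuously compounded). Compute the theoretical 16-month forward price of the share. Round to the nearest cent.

CHF 398.87

PV(dividends) I = 7.10·e^(−0.0145·6/12) + 4.37·e^(−0.0145·12/12)
I = 7.0487 + 4.3071 = 11.3558
F = (S − I)·e^(rT) = (402.59 − 11.3558) · e^(0.0145·16/12)
= 391.2342 · e^0.019333 = 391.2342 × 1.019521 = CHF 398.87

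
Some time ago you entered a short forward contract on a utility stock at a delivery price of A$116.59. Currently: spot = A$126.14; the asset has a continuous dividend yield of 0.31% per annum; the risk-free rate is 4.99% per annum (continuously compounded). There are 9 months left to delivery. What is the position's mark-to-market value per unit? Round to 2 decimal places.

Current fair forward for the remaining 9 months: F = S·e^((r − q)·T), (r − q) = 0.0499 − 0.0031 = 0.0468
F = 126.14 · e^(0.0468 × 9/12) = 126.14 × 1.035723 = 130.6461
Value of long forward = (F − K)·e^(−rT) = (130.6461 − 116.59) · e^(−0.0499·9/12)
= 14.0561 × 0.963267 = 13.54
Short position value = −(long value) = -A$13.54

-A$13.54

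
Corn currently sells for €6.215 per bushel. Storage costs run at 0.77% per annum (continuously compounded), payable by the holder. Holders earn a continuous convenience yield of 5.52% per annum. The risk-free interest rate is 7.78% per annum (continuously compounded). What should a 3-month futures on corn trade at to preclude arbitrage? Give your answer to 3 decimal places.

Net carry = r + u − y = 0.0778 + 0.0077 − 0.0552 = 0.0303
F = S·e^((r+u−y)T) = 6.215 · e^(0.0303 × 3/12) = 6.215 · e^0.007575
= 6.215 × 1.007604 = €6.262 per bushel

€6.262 per bushel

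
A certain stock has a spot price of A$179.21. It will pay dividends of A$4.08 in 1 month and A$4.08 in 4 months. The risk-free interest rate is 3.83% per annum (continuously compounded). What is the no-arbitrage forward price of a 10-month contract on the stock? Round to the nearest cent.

A$176.66

PV(dividends) I = 4.08·e^(−0.0383·1/12) + 4.08·e^(−0.0383·4/12)
I = 4.0670 + 4.0282 = 8.0952
F = (S − I)·e^(rT) = (179.21 − 8.0952) · e^(0.0383·10/12)
= 171.1148 · e^0.031917 = 171.1148 × 1.032432 = A$176.66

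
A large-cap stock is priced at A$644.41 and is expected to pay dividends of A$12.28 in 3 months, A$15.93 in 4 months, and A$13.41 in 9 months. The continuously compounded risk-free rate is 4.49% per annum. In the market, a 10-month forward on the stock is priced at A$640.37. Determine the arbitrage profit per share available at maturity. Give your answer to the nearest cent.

PV(dividends) I = 12.28·e^(−0.0449·3/12) + 15.93·e^(−0.0449·4/12) + 13.41·e^(−0.0449·9/12) = 40.8022
Fair forward F* = (S − I)·e^(rT) = (644.41 − 40.8022)·e^0.037417 = 603.6078 × 1.038126 = 626.6210
Market A$640.37 > fair 626.6210: forward overpriced → cash-and-carry (borrow at r, buy the stock and collect the dividends, short the forward).
Profit at T = |F_mkt − F*| = |640.37 − 626.6210| = A$13.75 per share

A$13.75 per share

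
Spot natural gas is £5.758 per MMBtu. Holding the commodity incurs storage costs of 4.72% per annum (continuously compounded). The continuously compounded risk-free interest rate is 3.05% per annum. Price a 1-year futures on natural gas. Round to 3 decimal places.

£6.223 per MMBtu

Net carry = r + u − y = 0.0305 + 0.0472 − 0.0000 = 0.0777
F = S·e^((r+u−y)T) = 5.758 · e^(0.0777 × 1) = 5.758 · e^0.077700
= 5.758 × 1.080798 = £6.223 per MMBtu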